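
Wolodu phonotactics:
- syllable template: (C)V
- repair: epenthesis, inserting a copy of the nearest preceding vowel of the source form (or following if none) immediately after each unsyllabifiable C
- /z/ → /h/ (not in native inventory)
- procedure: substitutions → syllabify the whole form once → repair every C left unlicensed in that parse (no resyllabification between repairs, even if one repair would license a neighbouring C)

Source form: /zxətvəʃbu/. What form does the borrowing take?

həxətəvəʃəbu

Substitution: /z/ → /h/, giving /hxətvəʃbu/.
The consonants /h/, /t/, /ʃ/ cannot be parsed into a legal (C)V syllable (no codas are permitted; onsets are limited to one consonant).
Inserting the epenthetic vowel yields /h/ → /hə/, /t/ → /tə/, /ʃ/ → /ʃə/.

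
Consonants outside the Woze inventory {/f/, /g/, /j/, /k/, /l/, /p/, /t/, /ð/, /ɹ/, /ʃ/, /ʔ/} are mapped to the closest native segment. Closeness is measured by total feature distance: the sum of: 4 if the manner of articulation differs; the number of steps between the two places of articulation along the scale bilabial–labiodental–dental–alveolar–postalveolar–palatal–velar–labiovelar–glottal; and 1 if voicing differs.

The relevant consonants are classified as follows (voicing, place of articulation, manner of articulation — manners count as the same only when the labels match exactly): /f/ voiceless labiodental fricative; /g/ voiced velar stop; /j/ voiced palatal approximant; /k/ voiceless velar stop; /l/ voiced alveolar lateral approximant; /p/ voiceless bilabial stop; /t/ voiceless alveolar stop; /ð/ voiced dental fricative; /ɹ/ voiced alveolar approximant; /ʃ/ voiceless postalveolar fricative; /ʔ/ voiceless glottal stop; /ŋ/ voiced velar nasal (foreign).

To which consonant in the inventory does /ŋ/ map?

g

/g/ is closest: manner differs (nasal→stop, +4), place distance 0 (velar→velar), same voicing; total 4. Next closest is /j/ at distance 5.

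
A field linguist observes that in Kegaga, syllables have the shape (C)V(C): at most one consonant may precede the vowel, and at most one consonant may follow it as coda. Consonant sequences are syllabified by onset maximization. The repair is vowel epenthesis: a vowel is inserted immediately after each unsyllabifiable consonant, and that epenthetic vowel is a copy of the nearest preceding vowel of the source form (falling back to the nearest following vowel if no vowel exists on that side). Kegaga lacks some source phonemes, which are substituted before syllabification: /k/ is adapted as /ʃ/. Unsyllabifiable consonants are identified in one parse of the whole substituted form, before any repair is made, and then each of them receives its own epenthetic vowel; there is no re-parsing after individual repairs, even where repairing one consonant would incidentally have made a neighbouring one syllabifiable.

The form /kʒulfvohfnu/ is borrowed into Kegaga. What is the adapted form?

Substitution: /k/ → /ʃ/, giving /ʃʒulfvohfnu/.
Syllabifying with onset maximization leaves /ʃ/, /f/, /f/ stranded (at most one coda consonant is licensed; onsets are limited to one consonant).
Inserting the epenthetic vowel yields /ʃ/ → /ʃu/, /f/ → /fu/, /f/ → /fo/.

ʃuʒulfuvohfonu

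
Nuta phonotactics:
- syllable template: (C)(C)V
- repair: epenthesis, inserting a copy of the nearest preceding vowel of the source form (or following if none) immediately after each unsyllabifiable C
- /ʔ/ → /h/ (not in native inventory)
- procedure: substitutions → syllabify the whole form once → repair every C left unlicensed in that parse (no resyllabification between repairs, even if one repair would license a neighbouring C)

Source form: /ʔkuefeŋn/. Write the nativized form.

hkuefeŋene

Substitution: /ʔ/ → /h/, giving /hkuefeŋn/.
Syllabifying with onset maximization leaves /ŋ/, /n/ stranded (no codas are permitted; onsets may contain at most 2 consonants).
Inserting the epenthetic vowel yields /ŋ/ → /ŋe/, /n/ → /ne/.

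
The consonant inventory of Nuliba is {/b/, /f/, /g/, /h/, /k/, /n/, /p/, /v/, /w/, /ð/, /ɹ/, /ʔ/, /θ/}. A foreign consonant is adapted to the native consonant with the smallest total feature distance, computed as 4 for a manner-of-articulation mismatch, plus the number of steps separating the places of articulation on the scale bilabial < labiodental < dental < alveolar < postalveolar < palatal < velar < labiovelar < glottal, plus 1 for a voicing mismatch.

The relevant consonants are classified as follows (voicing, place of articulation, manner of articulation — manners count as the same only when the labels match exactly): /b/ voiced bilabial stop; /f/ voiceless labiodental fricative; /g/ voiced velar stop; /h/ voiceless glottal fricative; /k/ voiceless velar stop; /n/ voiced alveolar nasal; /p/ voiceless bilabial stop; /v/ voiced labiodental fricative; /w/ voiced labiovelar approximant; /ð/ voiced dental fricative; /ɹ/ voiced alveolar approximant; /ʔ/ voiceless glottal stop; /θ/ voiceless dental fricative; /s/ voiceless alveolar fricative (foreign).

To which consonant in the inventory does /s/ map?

/θ/ is closest: same manner (fricative), place distance 1 (alveolar→dental), same voicing; total 1. Next closest is /f/ at distance 2.

θ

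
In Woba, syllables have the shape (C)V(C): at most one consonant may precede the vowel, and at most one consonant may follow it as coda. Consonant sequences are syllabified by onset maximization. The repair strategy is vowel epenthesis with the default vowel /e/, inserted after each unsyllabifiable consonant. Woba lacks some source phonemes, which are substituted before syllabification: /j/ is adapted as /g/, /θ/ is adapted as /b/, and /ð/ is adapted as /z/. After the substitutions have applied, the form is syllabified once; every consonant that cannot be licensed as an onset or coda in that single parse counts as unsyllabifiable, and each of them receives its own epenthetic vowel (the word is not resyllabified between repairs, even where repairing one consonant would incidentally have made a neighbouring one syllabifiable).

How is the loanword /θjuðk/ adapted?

Substitution: /θ/ → /b/, /j/ → /g/, /ð/ → /z/, giving /bguzk/.
Under (C)V(C), the unsyllabifiable consonants are /b/, /k/ (at most one coda consonant is licensed; onsets are limited to one consonant).
Inserting the epenthetic vowel yields /b/ → /be/, /k/ → /ke/.

beguzke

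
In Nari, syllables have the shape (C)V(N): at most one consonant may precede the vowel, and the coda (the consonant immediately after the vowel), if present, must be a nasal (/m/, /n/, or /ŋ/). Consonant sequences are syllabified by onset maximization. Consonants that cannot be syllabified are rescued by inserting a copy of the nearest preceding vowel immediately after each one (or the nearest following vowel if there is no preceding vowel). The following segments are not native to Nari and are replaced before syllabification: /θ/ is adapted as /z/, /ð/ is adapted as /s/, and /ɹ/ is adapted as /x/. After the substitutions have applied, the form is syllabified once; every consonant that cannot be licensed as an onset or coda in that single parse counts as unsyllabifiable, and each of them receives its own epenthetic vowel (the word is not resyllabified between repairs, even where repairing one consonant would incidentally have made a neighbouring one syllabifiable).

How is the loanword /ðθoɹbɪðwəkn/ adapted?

sozoxobɪsɪwəkənə

Substitution: /ð/ → /s/, /θ/ → /z/, /ɹ/ → /x/, giving /szoxbɪswəkn/.
Under (C)V(N), the unsyllabifiable consonants are /s/, /x/, /s/, /k/, /n/ (only a nasal (/m/, /n/, or /ŋ/) is licensed in coda position; onsets are limited to one consonant).
Epenthesis after each stranded consonant: /s/ → /so/, /x/ → /xo/, /s/ → /sɪ/, /k/ → /kə/, /n/ → /nə/.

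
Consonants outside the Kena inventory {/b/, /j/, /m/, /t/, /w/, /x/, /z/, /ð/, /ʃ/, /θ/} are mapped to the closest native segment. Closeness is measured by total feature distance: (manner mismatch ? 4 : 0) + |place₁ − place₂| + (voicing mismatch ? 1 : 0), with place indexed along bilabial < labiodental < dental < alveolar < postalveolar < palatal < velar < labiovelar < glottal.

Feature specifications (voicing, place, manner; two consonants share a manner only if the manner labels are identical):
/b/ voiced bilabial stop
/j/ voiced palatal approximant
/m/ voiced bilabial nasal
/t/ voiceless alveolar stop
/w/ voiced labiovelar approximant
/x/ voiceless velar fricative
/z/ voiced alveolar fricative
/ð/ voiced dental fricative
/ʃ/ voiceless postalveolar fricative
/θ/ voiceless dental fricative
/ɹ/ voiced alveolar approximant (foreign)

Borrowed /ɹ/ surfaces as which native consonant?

/j/ is closest: same manner (approximant), place distance 2 (alveolar→palatal), same voicing; total 2. Next closest is /w/ at distance 4.

j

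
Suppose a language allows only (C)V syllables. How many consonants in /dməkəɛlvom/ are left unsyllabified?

3

Syllabifying with onset maximization leaves /d/, /l/, /m/ stranded (no codas are permitted; onsets are limited to one consonant).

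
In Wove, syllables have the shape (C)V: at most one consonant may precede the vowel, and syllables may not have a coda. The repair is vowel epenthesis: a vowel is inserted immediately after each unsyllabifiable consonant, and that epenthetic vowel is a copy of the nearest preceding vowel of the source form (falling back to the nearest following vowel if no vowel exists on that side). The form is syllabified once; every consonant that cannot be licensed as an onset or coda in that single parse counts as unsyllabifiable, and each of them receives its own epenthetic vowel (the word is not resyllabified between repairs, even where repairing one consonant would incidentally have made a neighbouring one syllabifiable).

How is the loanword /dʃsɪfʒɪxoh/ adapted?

dɪʃɪsɪfɪʒɪxoho

The consonants /d/, /ʃ/, /f/, /h/ cannot be parsed into a legal (C)V syllable (no codas are permitted; onsets are limited to one consonant).
Each unlicensed consonant becomes the onset of a new syllable: /d/ → /dɪ/, /ʃ/ → /ʃɪ/, /f/ → /fɪ/, /h/ → /ho/.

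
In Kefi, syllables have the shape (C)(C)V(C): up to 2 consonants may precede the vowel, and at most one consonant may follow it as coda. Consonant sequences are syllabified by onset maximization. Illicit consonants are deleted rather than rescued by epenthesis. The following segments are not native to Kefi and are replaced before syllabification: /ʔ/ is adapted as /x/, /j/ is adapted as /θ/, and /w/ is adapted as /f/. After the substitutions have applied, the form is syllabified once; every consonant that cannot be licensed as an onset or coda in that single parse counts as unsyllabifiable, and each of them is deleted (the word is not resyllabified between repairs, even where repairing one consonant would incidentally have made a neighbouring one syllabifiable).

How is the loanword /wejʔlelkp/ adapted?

Substitution: /w/ → /f/, /j/ → /θ/, /ʔ/ → /x/, giving /feθxlelkp/.
The consonants /k/, /p/ cannot be parsed into a legal (C)(C)V(C) syllable (at most one coda consonant is licensed; onsets may contain at most 2 consonants).
Deletion applies to /k/, /p/.

feθxlel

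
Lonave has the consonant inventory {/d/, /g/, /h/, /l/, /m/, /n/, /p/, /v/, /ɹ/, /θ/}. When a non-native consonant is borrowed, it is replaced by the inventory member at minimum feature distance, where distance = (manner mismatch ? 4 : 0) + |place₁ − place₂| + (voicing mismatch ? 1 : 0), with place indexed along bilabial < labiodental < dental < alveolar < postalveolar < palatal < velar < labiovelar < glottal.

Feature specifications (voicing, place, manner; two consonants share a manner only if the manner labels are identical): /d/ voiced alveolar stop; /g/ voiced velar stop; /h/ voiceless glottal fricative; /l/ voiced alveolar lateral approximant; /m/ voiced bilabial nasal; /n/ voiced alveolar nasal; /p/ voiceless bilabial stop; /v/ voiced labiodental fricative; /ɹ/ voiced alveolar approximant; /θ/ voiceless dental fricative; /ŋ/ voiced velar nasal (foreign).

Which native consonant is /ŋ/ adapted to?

/n/ is closest: same manner (nasal), place distance 3 (velar→alveolar), same voicing; total 3. Next closest is /g/ at distance 4.

n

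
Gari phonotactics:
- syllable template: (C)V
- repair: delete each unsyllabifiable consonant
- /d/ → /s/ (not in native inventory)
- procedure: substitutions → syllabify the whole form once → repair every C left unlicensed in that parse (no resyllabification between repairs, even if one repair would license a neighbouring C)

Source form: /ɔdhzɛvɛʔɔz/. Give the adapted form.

Substitution: /d/ → /s/, giving /ɔshzɛvɛʔɔz/.
The consonants /s/, /h/, /z/ cannot be parsed into a legal (C)V syllable (no codas are permitted; onsets are limited to one consonant).
Deleting the stranded consonants removes /s/, /h/, /z/.

ɔzɛvɛʔɔ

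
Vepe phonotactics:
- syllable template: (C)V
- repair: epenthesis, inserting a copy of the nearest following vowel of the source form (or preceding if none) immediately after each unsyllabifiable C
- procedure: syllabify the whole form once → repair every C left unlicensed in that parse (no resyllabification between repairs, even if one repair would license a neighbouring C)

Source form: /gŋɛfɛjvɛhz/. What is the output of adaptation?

Under (C)V, the unsyllabifiable consonants are /g/, /j/, /h/, /z/ (no codas are permitted; onsets are limited to one consonant).
Epenthesis after each stranded consonant: /g/ → /gɛ/, /j/ → /jɛ/, /h/ → /hɛ/, /z/ → /zɛ/.

gɛŋɛfɛjɛvɛhɛzɛ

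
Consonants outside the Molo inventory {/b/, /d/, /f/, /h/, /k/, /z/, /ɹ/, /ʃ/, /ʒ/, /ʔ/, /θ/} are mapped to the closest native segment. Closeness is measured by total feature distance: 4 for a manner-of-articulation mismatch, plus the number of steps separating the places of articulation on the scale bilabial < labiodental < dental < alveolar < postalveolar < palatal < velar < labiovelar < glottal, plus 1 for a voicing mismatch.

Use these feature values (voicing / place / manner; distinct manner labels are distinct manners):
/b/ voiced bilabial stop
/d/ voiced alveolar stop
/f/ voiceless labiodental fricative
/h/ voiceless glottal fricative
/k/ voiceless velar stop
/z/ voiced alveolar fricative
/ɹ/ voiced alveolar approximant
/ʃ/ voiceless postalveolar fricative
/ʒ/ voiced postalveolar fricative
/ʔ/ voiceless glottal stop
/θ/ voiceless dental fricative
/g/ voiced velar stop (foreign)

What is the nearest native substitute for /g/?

k

/k/ is closest: same manner (stop), place distance 0 (velar→velar), voicing differs (+1); total 1. Next closest is /d/ at distance 3.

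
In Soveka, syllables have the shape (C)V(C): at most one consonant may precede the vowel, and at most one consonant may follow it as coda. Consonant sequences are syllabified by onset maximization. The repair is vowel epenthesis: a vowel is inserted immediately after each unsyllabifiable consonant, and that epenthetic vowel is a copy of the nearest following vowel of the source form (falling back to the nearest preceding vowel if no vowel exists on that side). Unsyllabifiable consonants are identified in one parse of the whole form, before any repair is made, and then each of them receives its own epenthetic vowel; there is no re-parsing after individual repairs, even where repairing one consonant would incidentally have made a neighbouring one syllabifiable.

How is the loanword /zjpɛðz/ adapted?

zɛjɛpɛðzɛ

Syllabifying with onset maximization leaves /z/, /j/, /z/ stranded (at most one coda consonant is licensed; onsets are limited to one consonant).
Each unlicensed consonant becomes the onset of a new syllable: /z/ → /zɛ/, /j/ → /jɛ/, /z/ → /zɛ/.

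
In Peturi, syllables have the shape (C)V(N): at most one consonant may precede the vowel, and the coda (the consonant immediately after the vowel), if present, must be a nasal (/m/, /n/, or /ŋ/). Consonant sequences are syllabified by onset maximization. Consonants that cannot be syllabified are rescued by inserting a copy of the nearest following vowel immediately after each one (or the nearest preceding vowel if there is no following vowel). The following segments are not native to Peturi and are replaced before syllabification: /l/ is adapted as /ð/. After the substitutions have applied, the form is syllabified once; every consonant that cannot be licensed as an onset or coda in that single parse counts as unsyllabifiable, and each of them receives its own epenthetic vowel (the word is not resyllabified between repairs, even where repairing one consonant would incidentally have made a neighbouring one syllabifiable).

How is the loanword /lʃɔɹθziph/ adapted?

ðɔʃɔɹiθizipihi

Substitution: /l/ → /ð/, giving /ðʃɔɹθziph/.
Under (C)V(N), the unsyllabifiable consonants are /ð/, /ɹ/, /θ/, /p/, /h/ (only a nasal (/m/, /n/, or /ŋ/) is licensed in coda position; onsets are limited to one consonant).
Inserting the epenthetic vowel yields /ð/ → /ðɔ/, /ɹ/ → /ɹi/, /θ/ → /θi/, /p/ → /pi/, /h/ → /hi/.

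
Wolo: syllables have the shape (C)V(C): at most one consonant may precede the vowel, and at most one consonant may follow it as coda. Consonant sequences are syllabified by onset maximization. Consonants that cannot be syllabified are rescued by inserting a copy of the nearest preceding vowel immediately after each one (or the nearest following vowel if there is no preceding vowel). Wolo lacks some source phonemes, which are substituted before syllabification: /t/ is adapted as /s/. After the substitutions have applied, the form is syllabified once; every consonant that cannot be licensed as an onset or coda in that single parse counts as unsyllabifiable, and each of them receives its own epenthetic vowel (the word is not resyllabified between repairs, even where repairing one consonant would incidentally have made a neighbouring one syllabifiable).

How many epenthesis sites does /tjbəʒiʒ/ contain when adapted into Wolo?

2

After substitution the input is /sjbəʒiʒ/.
The unsyllabifiable consonants are /s/, /j/; each receives one epenthetic vowel.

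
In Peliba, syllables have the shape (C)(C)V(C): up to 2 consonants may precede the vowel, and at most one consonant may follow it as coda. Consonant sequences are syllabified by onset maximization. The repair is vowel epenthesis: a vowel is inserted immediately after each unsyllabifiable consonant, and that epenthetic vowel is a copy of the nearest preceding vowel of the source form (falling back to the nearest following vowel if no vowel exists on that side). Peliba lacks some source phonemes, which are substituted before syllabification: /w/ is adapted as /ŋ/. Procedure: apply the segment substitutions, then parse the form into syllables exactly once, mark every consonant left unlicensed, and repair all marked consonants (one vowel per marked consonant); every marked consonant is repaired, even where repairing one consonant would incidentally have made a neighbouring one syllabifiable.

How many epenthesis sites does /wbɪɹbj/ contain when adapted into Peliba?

After substitution the input is /ŋbɪɹbj/.
The unsyllabifiable consonants are /b/, /j/; each receives one epenthetic vowel.

2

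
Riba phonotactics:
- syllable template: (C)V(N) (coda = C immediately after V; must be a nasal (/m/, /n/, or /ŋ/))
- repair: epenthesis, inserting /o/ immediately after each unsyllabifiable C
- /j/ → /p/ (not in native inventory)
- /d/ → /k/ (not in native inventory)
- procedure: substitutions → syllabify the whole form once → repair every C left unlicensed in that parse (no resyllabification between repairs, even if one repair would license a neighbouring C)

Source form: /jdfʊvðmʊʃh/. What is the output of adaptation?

Substitution: /j/ → /p/, /d/ → /k/, giving /pkfʊvðmʊʃh/.
Under (C)V(N), the unsyllabifiable consonants are /p/, /k/, /v/, /ð/, /ʃ/, /h/ (only a nasal (/m/, /n/, or /ŋ/) is licensed in coda position; onsets are limited to one consonant).
Each unlicensed consonant becomes the onset of a new syllable: /p/ → /po/, /k/ → /ko/, /v/ → /vo/, /ð/ → /ðo/, /ʃ/ → /ʃo/, /h/ → /ho/.

pokofʊvoðomʊʃoho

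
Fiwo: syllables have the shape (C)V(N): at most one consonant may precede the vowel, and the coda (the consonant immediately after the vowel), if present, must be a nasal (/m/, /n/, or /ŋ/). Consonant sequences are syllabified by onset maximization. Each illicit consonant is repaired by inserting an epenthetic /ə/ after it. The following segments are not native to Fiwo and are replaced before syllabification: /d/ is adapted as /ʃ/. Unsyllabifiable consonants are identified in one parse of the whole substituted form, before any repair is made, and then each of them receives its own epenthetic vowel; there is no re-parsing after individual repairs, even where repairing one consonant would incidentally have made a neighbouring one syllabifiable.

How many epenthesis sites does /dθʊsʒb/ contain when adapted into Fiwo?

After substitution the input is /ʃθʊsʒb/.
The unsyllabifiable consonants are /ʃ/, /s/, /ʒ/, /b/; each receives one epenthetic vowel.

4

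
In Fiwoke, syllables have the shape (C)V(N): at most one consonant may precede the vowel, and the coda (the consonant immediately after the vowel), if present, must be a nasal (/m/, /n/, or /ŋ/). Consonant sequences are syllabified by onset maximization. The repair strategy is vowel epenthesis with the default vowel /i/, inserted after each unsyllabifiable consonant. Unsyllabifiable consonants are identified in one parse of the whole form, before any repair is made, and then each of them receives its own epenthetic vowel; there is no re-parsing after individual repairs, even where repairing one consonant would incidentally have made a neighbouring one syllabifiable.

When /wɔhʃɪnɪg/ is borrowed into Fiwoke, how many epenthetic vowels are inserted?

The unsyllabifiable consonants are /h/, /g/; each receives one epenthetic vowel.

2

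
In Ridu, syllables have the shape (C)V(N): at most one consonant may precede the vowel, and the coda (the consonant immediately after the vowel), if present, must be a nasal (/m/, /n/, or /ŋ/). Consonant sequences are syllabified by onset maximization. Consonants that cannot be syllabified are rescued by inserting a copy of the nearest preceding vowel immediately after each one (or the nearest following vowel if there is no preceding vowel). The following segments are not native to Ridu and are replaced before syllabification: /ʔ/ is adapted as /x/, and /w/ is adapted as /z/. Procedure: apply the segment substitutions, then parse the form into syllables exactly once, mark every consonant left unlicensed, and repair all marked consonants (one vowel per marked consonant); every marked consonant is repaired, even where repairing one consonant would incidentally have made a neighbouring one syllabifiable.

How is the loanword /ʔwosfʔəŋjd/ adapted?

xozosofoxəŋjədə

Substitution: /ʔ/ → /x/, /w/ → /z/, giving /xzosfxəŋjd/.
Under (C)V(N), the unsyllabifiable consonants are /x/, /s/, /f/, /j/, /d/ (only a nasal (/m/, /n/, or /ŋ/) is licensed in coda position; onsets are limited to one consonant).
Each unlicensed consonant becomes the onset of a new syllable: /x/ → /xo/, /s/ → /so/, /f/ → /fo/, /j/ → /jə/, /d/ → /də/.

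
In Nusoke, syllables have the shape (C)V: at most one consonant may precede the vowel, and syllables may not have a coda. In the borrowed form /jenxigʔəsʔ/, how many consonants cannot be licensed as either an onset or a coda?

4

The consonants /n/, /g/, /s/, /ʔ/ cannot be parsed into a legal (C)V syllable (no codas are permitted; onsets are limited to one consonant).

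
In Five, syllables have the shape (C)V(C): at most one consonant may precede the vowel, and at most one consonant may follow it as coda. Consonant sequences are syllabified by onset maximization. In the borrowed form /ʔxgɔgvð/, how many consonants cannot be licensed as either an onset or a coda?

Syllabifying with onset maximization leaves /ʔ/, /x/, /v/, /ð/ stranded (at most one coda consonant is licensed; onsets are limited to one consonant).

4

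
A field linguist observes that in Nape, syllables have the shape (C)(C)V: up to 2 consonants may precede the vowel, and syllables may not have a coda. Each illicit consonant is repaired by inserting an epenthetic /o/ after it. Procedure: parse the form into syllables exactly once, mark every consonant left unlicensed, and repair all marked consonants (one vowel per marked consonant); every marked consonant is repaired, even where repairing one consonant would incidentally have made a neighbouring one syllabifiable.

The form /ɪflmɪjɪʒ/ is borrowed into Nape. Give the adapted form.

The consonants /f/, /ʒ/ cannot be parsed into a legal (C)(C)V syllable (no codas are permitted; onsets may contain at most 2 consonants).
Inserting the epenthetic vowel yields /f/ → /fo/, /ʒ/ → /ʒo/.

ɪfolmɪjɪʒo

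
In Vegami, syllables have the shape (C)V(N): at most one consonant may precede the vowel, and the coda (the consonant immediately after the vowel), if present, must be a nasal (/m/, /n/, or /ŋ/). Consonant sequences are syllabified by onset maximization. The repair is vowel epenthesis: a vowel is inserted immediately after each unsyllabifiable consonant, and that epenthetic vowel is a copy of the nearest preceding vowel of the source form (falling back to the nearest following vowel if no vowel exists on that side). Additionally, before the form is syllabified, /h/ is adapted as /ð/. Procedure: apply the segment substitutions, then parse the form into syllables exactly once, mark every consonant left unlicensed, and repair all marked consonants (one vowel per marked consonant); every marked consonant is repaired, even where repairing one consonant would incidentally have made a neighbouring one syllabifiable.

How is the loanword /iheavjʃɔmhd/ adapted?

Substitution: /h/ → /ð/, giving /iðeavjʃɔmðd/.
Under (C)V(N), the unsyllabifiable consonants are /v/, /j/, /ð/, /d/ (only a nasal (/m/, /n/, or /ŋ/) is licensed in coda position; onsets are limited to one consonant).
Each unlicensed consonant becomes the onset of a new syllable: /v/ → /va/, /j/ → /ja/, /ð/ → /ðɔ/, /d/ → /dɔ/.

iðeavajaʃɔmðɔdɔ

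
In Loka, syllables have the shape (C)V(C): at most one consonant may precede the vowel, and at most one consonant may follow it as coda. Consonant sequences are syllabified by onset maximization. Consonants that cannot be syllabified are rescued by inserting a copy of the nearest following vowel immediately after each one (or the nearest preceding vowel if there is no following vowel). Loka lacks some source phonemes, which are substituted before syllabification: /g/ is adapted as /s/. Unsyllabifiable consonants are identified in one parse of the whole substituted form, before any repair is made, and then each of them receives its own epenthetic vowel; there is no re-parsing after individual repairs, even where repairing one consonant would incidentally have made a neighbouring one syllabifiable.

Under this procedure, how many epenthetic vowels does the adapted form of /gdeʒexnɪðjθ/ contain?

3

After substitution the input is /sdeʒexnɪðjθ/.
The unsyllabifiable consonants are /s/, /j/, /θ/; each receives one epenthetic vowel.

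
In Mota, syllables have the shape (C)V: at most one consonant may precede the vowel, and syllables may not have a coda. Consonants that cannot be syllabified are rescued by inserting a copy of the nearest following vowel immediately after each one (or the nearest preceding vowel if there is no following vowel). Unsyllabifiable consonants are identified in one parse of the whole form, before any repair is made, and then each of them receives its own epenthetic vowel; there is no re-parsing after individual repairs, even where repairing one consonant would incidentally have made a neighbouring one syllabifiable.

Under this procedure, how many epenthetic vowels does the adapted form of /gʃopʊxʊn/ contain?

2

The unsyllabifiable consonants are /g/, /n/; each receives one epenthetic vowel.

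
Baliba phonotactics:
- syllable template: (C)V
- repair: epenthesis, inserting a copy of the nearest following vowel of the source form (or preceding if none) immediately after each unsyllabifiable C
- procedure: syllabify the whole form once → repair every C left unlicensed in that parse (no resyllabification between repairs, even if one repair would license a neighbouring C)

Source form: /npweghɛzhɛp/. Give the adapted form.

nepewegɛhɛzɛhɛpɛ

Syllabifying with onset maximization leaves /n/, /p/, /g/, /z/, /p/ stranded (no codas are permitted; onsets are limited to one consonant).
Epenthesis after each stranded consonant: /n/ → /ne/, /p/ → /pe/, /g/ → /gɛ/, /z/ → /zɛ/, /p/ → /pɛ/.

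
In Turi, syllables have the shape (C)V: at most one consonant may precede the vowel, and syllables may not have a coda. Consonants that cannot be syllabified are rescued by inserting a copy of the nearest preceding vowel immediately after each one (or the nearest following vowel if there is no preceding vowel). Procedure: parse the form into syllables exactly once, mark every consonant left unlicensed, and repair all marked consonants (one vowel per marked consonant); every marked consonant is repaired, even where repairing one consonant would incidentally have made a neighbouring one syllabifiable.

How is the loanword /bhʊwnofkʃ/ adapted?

bʊhʊwʊnofokoʃo

Under (C)V, the unsyllabifiable consonants are /b/, /w/, /f/, /k/, /ʃ/ (no codas are permitted; onsets are limited to one consonant).
Epenthesis after each stranded consonant: /b/ → /bʊ/, /w/ → /wʊ/, /f/ → /fo/, /k/ → /ko/, /ʃ/ → /ʃo/.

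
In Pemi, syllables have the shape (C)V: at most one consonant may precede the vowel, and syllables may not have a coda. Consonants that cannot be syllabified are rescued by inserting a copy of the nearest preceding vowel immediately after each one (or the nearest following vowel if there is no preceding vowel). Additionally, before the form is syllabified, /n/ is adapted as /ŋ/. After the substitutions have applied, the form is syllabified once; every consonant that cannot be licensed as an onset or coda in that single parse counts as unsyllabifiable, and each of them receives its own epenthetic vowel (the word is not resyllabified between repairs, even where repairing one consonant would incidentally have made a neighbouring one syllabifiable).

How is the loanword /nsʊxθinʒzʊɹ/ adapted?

Substitution: /n/ → /ŋ/, giving /ŋsʊxθiŋʒzʊɹ/.
The consonants /ŋ/, /x/, /ŋ/, /ʒ/, /ɹ/ cannot be parsed into a legal (C)V syllable (no codas are permitted; onsets are limited to one consonant).
Inserting the epenthetic vowel yields /ŋ/ → /ŋʊ/, /x/ → /xʊ/, /ŋ/ → /ŋi/, /ʒ/ → /ʒi/, /ɹ/ → /ɹʊ/.

ŋʊsʊxʊθiŋiʒizʊɹʊ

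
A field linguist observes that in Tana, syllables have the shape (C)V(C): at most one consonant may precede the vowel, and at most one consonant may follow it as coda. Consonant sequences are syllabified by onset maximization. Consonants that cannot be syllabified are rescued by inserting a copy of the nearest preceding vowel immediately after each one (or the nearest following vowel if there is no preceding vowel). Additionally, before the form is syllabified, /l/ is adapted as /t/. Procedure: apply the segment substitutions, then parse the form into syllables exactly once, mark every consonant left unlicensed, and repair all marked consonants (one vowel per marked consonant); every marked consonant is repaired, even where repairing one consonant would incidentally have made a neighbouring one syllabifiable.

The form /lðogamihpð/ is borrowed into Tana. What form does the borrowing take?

toðogamihpiði

Substitution: /l/ → /t/, giving /tðogamihpð/.
Under (C)V(C), the unsyllabifiable consonants are /t/, /p/, /ð/ (at most one coda consonant is licensed; onsets are limited to one consonant).
Inserting the epenthetic vowel yields /t/ → /to/, /p/ → /pi/, /ð/ → /ði/.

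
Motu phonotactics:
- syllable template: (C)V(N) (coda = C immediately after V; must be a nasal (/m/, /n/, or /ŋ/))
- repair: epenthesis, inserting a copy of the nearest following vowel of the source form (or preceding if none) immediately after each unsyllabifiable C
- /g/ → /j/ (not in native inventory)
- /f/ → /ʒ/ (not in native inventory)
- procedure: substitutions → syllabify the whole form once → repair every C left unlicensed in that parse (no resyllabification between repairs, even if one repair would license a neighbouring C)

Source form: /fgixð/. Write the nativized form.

Substitution: /f/ → /ʒ/, /g/ → /j/, giving /ʒjixð/.
Syllabifying with onset maximization leaves /ʒ/, /x/, /ð/ stranded (only a nasal (/m/, /n/, or /ŋ/) is licensed in coda position; onsets are limited to one consonant).
Each unlicensed consonant becomes the onset of a new syllable: /ʒ/ → /ʒi/, /x/ → /xi/, /ð/ → /ði/.

ʒijixiði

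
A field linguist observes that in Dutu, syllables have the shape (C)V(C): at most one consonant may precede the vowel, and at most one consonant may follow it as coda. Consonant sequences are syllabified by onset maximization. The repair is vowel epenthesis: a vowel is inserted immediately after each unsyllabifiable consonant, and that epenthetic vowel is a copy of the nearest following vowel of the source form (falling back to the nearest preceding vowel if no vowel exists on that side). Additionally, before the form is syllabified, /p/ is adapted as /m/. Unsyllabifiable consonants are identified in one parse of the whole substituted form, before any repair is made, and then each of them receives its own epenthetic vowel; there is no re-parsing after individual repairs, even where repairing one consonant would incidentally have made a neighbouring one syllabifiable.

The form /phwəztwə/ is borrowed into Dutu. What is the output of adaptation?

Substitution: /p/ → /m/, giving /mhwəztwə/.
Under (C)V(C), the unsyllabifiable consonants are /m/, /h/, /t/ (at most one coda consonant is licensed; onsets are limited to one consonant).
Inserting the epenthetic vowel yields /m/ → /mə/, /h/ → /hə/, /t/ → /tə/.

məhəwəztəwə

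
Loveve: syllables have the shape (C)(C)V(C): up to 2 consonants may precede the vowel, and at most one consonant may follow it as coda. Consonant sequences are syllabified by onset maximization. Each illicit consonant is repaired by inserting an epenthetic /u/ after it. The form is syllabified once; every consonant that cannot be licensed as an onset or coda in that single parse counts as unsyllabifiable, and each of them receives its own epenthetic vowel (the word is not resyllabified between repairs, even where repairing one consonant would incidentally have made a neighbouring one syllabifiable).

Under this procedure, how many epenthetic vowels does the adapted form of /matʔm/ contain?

The unsyllabifiable consonants are /ʔ/, /m/; each receives one epenthetic vowel.

2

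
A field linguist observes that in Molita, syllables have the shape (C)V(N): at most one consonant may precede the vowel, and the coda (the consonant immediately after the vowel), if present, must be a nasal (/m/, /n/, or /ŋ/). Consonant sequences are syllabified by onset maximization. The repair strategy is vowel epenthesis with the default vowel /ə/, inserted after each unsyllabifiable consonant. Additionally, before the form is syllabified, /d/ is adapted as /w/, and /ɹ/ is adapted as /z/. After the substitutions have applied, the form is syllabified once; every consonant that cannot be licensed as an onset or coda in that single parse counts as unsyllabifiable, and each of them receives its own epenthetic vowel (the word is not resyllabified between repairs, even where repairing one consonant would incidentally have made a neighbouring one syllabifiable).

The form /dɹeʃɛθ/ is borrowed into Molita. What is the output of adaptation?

Substitution: /d/ → /w/, /ɹ/ → /z/, giving /wzeʃɛθ/.
Under (C)V(N), the unsyllabifiable consonants are /w/, /θ/ (only a nasal (/m/, /n/, or /ŋ/) is licensed in coda position; onsets are limited to one consonant).
Inserting the epenthetic vowel yields /w/ → /wə/, /θ/ → /θə/.

wəzeʃɛθə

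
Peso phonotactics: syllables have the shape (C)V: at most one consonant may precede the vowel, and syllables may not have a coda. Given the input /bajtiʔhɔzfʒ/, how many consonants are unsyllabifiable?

5

Syllabifying with onset maximization leaves /j/, /ʔ/, /z/, /f/, /ʒ/ stranded (no codas are permitted; onsets are limited to one consonant).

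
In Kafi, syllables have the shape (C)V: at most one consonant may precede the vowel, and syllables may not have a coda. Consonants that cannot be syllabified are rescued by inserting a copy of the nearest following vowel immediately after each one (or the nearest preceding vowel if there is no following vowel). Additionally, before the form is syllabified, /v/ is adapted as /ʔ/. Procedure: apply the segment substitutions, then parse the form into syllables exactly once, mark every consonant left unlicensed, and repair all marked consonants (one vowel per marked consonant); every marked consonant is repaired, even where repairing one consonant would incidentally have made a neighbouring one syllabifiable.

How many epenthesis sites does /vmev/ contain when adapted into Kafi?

After substitution the input is /ʔmeʔ/.
The unsyllabifiable consonants are /ʔ/, /ʔ/; each receives one epenthetic vowel.

2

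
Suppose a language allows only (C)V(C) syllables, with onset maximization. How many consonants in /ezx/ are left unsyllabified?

The consonants /x/ cannot be parsed into a legal (C)V(C) syllable (at most one coda consonant is licensed; onsets are limited to one consonant).

1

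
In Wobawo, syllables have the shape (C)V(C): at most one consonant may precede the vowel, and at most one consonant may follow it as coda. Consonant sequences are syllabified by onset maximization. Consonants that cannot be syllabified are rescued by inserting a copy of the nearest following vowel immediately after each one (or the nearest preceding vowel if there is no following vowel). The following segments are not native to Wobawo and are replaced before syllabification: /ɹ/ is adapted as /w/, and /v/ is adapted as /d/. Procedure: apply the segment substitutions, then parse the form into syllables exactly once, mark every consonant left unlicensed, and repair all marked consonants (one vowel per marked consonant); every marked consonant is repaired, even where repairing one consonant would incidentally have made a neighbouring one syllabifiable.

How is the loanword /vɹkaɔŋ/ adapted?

dawakaɔŋ

Substitution: /v/ → /d/, /ɹ/ → /w/, giving /dwkaɔŋ/.
Syllabifying with onset maximization leaves /d/, /w/ stranded (at most one coda consonant is licensed; onsets are limited to one consonant).
Inserting the epenthetic vowel yields /d/ → /da/, /w/ → /wa/.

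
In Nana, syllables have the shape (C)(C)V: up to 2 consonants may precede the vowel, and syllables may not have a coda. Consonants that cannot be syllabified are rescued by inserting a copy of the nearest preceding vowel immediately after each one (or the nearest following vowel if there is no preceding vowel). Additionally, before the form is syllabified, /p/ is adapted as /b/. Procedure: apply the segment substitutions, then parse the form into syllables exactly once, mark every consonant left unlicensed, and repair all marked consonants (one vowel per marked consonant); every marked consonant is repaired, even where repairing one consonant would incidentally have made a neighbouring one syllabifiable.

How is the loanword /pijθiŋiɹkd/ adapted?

bijθiŋiɹikidi

Substitution: /p/ → /b/, giving /bijθiŋiɹkd/.
The consonants /ɹ/, /k/, /d/ cannot be parsed into a legal (C)(C)V syllable (no codas are permitted; onsets may contain at most 2 consonants).
Epenthesis after each stranded consonant: /ɹ/ → /ɹi/, /k/ → /ki/, /d/ → /di/.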